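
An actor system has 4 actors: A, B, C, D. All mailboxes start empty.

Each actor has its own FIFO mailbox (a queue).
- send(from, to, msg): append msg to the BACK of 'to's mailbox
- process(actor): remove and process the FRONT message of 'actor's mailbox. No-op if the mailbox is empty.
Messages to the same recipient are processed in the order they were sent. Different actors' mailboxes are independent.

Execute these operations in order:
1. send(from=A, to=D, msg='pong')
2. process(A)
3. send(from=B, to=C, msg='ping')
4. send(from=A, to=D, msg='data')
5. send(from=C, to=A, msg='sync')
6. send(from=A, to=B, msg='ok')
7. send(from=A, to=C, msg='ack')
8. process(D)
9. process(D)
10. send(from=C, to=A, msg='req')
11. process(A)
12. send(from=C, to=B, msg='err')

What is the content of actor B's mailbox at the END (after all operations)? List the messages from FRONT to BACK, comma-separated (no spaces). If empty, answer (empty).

After 1 (send(from=A, to=D, msg='pong')): A:[] B:[] C:[] D:[pong]
After 2 (process(A)): A:[] B:[] C:[] D:[pong]
After 3 (send(from=B, to=C, msg='ping')): A:[] B:[] C:[ping] D:[pong]
After 4 (send(from=A, to=D, msg='data')): A:[] B:[] C:[ping] D:[pong,data]
After 5 (send(from=C, to=A, msg='sync')): A:[sync] B:[] C:[ping] D:[pong,data]
After 6 (send(from=A, to=B, msg='ok')): A:[sync] B:[ok] C:[ping] D:[pong,data]
After 7 (send(from=A, to=C, msg='ack')): A:[sync] B:[ok] C:[ping,ack] D:[pong,data]
After 8 (process(D)): A:[sync] B:[ok] C:[ping,ack] D:[data]
After 9 (process(D)): A:[sync] B:[ok] C:[ping,ack] D:[]
After 10 (send(from=C, to=A, msg='req')): A:[sync,req] B:[ok] C:[ping,ack] D:[]
After 11 (process(A)): A:[req] B:[ok] C:[ping,ack] D:[]
After 12 (send(from=C, to=B, msg='err')): A:[req] B:[ok,err] C:[ping,ack] D:[]

Answer: ok,err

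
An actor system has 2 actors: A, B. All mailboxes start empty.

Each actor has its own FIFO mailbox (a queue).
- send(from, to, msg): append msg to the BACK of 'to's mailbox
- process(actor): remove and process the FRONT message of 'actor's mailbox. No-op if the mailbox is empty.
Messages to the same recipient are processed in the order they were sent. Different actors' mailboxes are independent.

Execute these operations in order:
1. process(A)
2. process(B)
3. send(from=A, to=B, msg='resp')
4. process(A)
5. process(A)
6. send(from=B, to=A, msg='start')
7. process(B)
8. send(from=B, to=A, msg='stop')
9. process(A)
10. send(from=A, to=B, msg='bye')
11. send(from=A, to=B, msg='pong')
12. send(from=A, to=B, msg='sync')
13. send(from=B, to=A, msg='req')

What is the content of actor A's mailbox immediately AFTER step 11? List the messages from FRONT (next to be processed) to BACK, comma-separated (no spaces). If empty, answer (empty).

After 1 (process(A)): A:[] B:[]
After 2 (process(B)): A:[] B:[]
After 3 (send(from=A, to=B, msg='resp')): A:[] B:[resp]
After 4 (process(A)): A:[] B:[resp]
After 5 (process(A)): A:[] B:[resp]
After 6 (send(from=B, to=A, msg='start')): A:[start] B:[resp]
After 7 (process(B)): A:[start] B:[]
After 8 (send(from=B, to=A, msg='stop')): A:[start,stop] B:[]
After 9 (process(A)): A:[stop] B:[]
After 10 (send(from=A, to=B, msg='bye')): A:[stop] B:[bye]
After 11 (send(from=A, to=B, msg='pong')): A:[stop] B:[bye,pong]

stop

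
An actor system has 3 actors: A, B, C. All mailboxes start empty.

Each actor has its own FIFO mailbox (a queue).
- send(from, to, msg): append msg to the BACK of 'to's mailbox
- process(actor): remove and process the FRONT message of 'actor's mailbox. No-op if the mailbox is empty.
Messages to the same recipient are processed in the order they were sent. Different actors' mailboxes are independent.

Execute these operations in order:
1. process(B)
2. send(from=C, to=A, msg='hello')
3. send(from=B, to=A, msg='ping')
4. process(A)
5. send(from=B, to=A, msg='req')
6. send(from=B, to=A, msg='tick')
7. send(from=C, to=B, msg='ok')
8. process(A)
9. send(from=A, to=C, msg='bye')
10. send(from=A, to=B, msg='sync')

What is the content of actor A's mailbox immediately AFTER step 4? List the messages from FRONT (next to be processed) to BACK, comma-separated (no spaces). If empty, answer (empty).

After 1 (process(B)): A:[] B:[] C:[]
After 2 (send(from=C, to=A, msg='hello')): A:[hello] B:[] C:[]
After 3 (send(from=B, to=A, msg='ping')): A:[hello,ping] B:[] C:[]
After 4 (process(A)): A:[ping] B:[] C:[]

ping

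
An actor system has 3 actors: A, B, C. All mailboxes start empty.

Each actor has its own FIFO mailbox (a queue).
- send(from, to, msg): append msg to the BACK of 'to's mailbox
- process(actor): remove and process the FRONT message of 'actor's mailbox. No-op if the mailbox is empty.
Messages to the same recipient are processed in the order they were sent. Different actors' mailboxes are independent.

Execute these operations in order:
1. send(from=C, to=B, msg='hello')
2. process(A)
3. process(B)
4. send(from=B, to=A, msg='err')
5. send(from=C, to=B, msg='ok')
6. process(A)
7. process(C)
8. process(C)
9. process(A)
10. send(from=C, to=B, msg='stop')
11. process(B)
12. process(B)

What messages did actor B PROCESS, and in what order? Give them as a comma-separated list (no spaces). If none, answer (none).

Answer: hello,ok,stop

Derivation:
After 1 (send(from=C, to=B, msg='hello')): A:[] B:[hello] C:[]
After 2 (process(A)): A:[] B:[hello] C:[]
After 3 (process(B)): A:[] B:[] C:[]
After 4 (send(from=B, to=A, msg='err')): A:[err] B:[] C:[]
After 5 (send(from=C, to=B, msg='ok')): A:[err] B:[ok] C:[]
After 6 (process(A)): A:[] B:[ok] C:[]
After 7 (process(C)): A:[] B:[ok] C:[]
After 8 (process(C)): A:[] B:[ok] C:[]
After 9 (process(A)): A:[] B:[ok] C:[]
After 10 (send(from=C, to=B, msg='stop')): A:[] B:[ok,stop] C:[]
After 11 (process(B)): A:[] B:[stop] C:[]
After 12 (process(B)): A:[] B:[] C:[]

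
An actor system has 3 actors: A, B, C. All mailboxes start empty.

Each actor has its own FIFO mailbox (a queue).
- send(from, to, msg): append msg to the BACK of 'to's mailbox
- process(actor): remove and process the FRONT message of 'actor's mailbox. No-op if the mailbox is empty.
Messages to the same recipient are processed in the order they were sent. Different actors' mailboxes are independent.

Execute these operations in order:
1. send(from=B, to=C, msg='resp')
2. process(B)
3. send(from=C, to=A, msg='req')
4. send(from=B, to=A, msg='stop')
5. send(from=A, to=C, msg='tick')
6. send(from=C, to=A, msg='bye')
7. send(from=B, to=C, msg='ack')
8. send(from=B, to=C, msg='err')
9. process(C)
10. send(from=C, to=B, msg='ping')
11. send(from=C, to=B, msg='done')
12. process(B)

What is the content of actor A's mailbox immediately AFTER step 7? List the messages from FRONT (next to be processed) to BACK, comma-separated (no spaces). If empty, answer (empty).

After 1 (send(from=B, to=C, msg='resp')): A:[] B:[] C:[resp]
After 2 (process(B)): A:[] B:[] C:[resp]
After 3 (send(from=C, to=A, msg='req')): A:[req] B:[] C:[resp]
After 4 (send(from=B, to=A, msg='stop')): A:[req,stop] B:[] C:[resp]
After 5 (send(from=A, to=C, msg='tick')): A:[req,stop] B:[] C:[resp,tick]
After 6 (send(from=C, to=A, msg='bye')): A:[req,stop,bye] B:[] C:[resp,tick]
After 7 (send(from=B, to=C, msg='ack')): A:[req,stop,bye] B:[] C:[resp,tick,ack]

req,stop,bye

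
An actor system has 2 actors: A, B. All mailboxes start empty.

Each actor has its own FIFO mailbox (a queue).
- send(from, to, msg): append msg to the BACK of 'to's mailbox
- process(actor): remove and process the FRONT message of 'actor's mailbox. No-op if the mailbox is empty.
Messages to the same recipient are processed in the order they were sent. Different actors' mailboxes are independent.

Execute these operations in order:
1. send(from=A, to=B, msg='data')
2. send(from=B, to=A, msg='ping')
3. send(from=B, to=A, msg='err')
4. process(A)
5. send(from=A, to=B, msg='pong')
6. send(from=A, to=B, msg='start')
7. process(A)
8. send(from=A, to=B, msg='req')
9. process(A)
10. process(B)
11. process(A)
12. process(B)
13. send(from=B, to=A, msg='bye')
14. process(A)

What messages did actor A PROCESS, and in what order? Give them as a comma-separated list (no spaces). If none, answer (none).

Answer: ping,err,bye

Derivation:
After 1 (send(from=A, to=B, msg='data')): A:[] B:[data]
After 2 (send(from=B, to=A, msg='ping')): A:[ping] B:[data]
After 3 (send(from=B, to=A, msg='err')): A:[ping,err] B:[data]
After 4 (process(A)): A:[err] B:[data]
After 5 (send(from=A, to=B, msg='pong')): A:[err] B:[data,pong]
After 6 (send(from=A, to=B, msg='start')): A:[err] B:[data,pong,start]
After 7 (process(A)): A:[] B:[data,pong,start]
After 8 (send(from=A, to=B, msg='req')): A:[] B:[data,pong,start,req]
After 9 (process(A)): A:[] B:[data,pong,start,req]
After 10 (process(B)): A:[] B:[pong,start,req]
After 11 (process(A)): A:[] B:[pong,start,req]
After 12 (process(B)): A:[] B:[start,req]
After 13 (send(from=B, to=A, msg='bye')): A:[bye] B:[start,req]
After 14 (process(A)): A:[] B:[start,req]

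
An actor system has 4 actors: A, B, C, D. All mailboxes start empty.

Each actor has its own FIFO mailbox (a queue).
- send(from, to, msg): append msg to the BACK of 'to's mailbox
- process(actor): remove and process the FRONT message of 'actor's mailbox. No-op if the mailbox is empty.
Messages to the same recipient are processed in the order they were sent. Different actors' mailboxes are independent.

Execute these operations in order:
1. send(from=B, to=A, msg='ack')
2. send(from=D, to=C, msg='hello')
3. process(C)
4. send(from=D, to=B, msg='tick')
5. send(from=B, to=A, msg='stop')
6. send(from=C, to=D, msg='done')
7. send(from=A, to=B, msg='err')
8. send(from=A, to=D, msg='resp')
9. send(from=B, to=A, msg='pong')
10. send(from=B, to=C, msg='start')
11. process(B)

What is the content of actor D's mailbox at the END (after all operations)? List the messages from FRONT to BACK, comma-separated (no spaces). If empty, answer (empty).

Answer: done,resp

Derivation:
After 1 (send(from=B, to=A, msg='ack')): A:[ack] B:[] C:[] D:[]
After 2 (send(from=D, to=C, msg='hello')): A:[ack] B:[] C:[hello] D:[]
After 3 (process(C)): A:[ack] B:[] C:[] D:[]
After 4 (send(from=D, to=B, msg='tick')): A:[ack] B:[tick] C:[] D:[]
After 5 (send(from=B, to=A, msg='stop')): A:[ack,stop] B:[tick] C:[] D:[]
After 6 (send(from=C, to=D, msg='done')): A:[ack,stop] B:[tick] C:[] D:[done]
After 7 (send(from=A, to=B, msg='err')): A:[ack,stop] B:[tick,err] C:[] D:[done]
After 8 (send(from=A, to=D, msg='resp')): A:[ack,stop] B:[tick,err] C:[] D:[done,resp]
After 9 (send(from=B, to=A, msg='pong')): A:[ack,stop,pong] B:[tick,err] C:[] D:[done,resp]
After 10 (send(from=B, to=C, msg='start')): A:[ack,stop,pong] B:[tick,err] C:[start] D:[done,resp]
After 11 (process(B)): A:[ack,stop,pong] B:[err] C:[start] D:[done,resp]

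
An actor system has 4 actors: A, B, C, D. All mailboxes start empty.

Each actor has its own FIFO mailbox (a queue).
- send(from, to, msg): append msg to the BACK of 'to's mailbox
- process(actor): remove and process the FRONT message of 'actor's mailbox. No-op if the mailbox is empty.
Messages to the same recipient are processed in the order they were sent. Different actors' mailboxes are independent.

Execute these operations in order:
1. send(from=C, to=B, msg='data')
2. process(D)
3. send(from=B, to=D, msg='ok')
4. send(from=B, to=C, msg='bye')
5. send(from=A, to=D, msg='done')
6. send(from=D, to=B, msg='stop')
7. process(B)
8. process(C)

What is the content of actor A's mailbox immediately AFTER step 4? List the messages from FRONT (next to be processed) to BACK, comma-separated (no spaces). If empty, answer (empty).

After 1 (send(from=C, to=B, msg='data')): A:[] B:[data] C:[] D:[]
After 2 (process(D)): A:[] B:[data] C:[] D:[]
After 3 (send(from=B, to=D, msg='ok')): A:[] B:[data] C:[] D:[ok]
After 4 (send(from=B, to=C, msg='bye')): A:[] B:[data] C:[bye] D:[ok]

(empty)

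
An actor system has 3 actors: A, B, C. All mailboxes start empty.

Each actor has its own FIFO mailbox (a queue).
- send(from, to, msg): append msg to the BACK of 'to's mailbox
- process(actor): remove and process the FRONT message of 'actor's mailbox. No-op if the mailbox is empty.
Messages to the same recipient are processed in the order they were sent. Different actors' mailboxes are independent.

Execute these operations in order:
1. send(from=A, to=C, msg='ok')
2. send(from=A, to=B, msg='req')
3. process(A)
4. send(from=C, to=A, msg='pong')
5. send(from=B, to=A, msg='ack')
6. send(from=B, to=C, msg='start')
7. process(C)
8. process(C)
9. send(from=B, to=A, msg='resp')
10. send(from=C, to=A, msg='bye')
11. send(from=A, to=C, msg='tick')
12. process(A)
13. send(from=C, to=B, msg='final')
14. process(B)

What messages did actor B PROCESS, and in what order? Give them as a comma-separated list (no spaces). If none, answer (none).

After 1 (send(from=A, to=C, msg='ok')): A:[] B:[] C:[ok]
After 2 (send(from=A, to=B, msg='req')): A:[] B:[req] C:[ok]
After 3 (process(A)): A:[] B:[req] C:[ok]
After 4 (send(from=C, to=A, msg='pong')): A:[pong] B:[req] C:[ok]
After 5 (send(from=B, to=A, msg='ack')): A:[pong,ack] B:[req] C:[ok]
After 6 (send(from=B, to=C, msg='start')): A:[pong,ack] B:[req] C:[ok,start]
After 7 (process(C)): A:[pong,ack] B:[req] C:[start]
After 8 (process(C)): A:[pong,ack] B:[req] C:[]
After 9 (send(from=B, to=A, msg='resp')): A:[pong,ack,resp] B:[req] C:[]
After 10 (send(from=C, to=A, msg='bye')): A:[pong,ack,resp,bye] B:[req] C:[]
After 11 (send(from=A, to=C, msg='tick')): A:[pong,ack,resp,bye] B:[req] C:[tick]
After 12 (process(A)): A:[ack,resp,bye] B:[req] C:[tick]
After 13 (send(from=C, to=B, msg='final')): A:[ack,resp,bye] B:[req,final] C:[tick]
After 14 (process(B)): A:[ack,resp,bye] B:[final] C:[tick]

Answer: req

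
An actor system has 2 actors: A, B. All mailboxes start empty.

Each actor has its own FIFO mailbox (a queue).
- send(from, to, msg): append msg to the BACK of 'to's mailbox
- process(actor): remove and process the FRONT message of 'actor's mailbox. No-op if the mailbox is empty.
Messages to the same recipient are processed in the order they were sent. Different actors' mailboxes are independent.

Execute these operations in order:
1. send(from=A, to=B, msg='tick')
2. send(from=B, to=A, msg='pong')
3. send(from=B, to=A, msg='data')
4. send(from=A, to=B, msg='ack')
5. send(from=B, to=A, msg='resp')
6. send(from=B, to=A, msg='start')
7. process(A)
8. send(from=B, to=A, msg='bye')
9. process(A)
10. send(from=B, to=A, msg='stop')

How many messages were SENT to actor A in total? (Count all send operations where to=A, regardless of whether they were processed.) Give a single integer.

After 1 (send(from=A, to=B, msg='tick')): A:[] B:[tick]
After 2 (send(from=B, to=A, msg='pong')): A:[pong] B:[tick]
After 3 (send(from=B, to=A, msg='data')): A:[pong,data] B:[tick]
After 4 (send(from=A, to=B, msg='ack')): A:[pong,data] B:[tick,ack]
After 5 (send(from=B, to=A, msg='resp')): A:[pong,data,resp] B:[tick,ack]
After 6 (send(from=B, to=A, msg='start')): A:[pong,data,resp,start] B:[tick,ack]
After 7 (process(A)): A:[data,resp,start] B:[tick,ack]
After 8 (send(from=B, to=A, msg='bye')): A:[data,resp,start,bye] B:[tick,ack]
After 9 (process(A)): A:[resp,start,bye] B:[tick,ack]
After 10 (send(from=B, to=A, msg='stop')): A:[resp,start,bye,stop] B:[tick,ack]

Answer: 6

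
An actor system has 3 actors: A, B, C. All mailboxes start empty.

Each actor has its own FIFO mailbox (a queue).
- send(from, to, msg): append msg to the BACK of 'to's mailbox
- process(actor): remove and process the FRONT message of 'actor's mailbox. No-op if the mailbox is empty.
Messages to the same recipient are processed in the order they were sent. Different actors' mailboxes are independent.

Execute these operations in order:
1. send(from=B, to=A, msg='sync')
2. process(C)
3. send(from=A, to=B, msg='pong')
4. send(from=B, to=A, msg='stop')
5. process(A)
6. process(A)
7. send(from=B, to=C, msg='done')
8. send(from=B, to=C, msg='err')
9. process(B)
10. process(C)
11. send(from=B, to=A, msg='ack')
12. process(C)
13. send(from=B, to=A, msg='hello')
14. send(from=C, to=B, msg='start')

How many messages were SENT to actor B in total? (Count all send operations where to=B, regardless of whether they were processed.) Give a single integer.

Answer: 2

Derivation:
After 1 (send(from=B, to=A, msg='sync')): A:[sync] B:[] C:[]
After 2 (process(C)): A:[sync] B:[] C:[]
After 3 (send(from=A, to=B, msg='pong')): A:[sync] B:[pong] C:[]
After 4 (send(from=B, to=A, msg='stop')): A:[sync,stop] B:[pong] C:[]
After 5 (process(A)): A:[stop] B:[pong] C:[]
After 6 (process(A)): A:[] B:[pong] C:[]
After 7 (send(from=B, to=C, msg='done')): A:[] B:[pong] C:[done]
After 8 (send(from=B, to=C, msg='err')): A:[] B:[pong] C:[done,err]
After 9 (process(B)): A:[] B:[] C:[done,err]
After 10 (process(C)): A:[] B:[] C:[err]
After 11 (send(from=B, to=A, msg='ack')): A:[ack] B:[] C:[err]
After 12 (process(C)): A:[ack] B:[] C:[]
After 13 (send(from=B, to=A, msg='hello')): A:[ack,hello] B:[] C:[]
After 14 (send(from=C, to=B, msg='start')): A:[ack,hello] B:[start] C:[]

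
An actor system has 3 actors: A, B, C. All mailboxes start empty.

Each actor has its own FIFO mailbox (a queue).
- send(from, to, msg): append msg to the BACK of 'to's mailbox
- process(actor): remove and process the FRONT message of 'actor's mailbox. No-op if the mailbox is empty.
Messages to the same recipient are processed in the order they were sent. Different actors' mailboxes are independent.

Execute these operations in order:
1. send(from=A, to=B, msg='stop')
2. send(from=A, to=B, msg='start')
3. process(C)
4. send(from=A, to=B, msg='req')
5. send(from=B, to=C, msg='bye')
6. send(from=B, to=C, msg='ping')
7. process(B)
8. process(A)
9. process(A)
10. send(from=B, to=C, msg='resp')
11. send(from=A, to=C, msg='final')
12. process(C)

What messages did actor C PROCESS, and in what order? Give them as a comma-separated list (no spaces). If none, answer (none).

Answer: bye

Derivation:
After 1 (send(from=A, to=B, msg='stop')): A:[] B:[stop] C:[]
After 2 (send(from=A, to=B, msg='start')): A:[] B:[stop,start] C:[]
After 3 (process(C)): A:[] B:[stop,start] C:[]
After 4 (send(from=A, to=B, msg='req')): A:[] B:[stop,start,req] C:[]
After 5 (send(from=B, to=C, msg='bye')): A:[] B:[stop,start,req] C:[bye]
After 6 (send(from=B, to=C, msg='ping')): A:[] B:[stop,start,req] C:[bye,ping]
After 7 (process(B)): A:[] B:[start,req] C:[bye,ping]
After 8 (process(A)): A:[] B:[start,req] C:[bye,ping]
After 9 (process(A)): A:[] B:[start,req] C:[bye,ping]
After 10 (send(from=B, to=C, msg='resp')): A:[] B:[start,req] C:[bye,ping,resp]
After 11 (send(from=A, to=C, msg='final')): A:[] B:[start,req] C:[bye,ping,resp,final]
After 12 (process(C)): A:[] B:[start,req] C:[ping,resp,final]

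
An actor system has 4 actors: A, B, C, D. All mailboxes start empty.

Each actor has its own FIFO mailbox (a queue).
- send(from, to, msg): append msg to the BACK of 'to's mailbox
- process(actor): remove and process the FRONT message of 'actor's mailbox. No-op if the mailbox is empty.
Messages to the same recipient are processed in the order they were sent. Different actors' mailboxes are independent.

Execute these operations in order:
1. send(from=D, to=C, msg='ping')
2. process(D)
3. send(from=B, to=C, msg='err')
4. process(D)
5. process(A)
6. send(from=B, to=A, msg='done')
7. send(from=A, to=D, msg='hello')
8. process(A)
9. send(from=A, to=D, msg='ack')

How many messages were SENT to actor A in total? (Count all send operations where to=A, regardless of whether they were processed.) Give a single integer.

Answer: 1

Derivation:
After 1 (send(from=D, to=C, msg='ping')): A:[] B:[] C:[ping] D:[]
After 2 (process(D)): A:[] B:[] C:[ping] D:[]
After 3 (send(from=B, to=C, msg='err')): A:[] B:[] C:[ping,err] D:[]
After 4 (process(D)): A:[] B:[] C:[ping,err] D:[]
After 5 (process(A)): A:[] B:[] C:[ping,err] D:[]
After 6 (send(from=B, to=A, msg='done')): A:[done] B:[] C:[ping,err] D:[]
After 7 (send(from=A, to=D, msg='hello')): A:[done] B:[] C:[ping,err] D:[hello]
After 8 (process(A)): A:[] B:[] C:[ping,err] D:[hello]
After 9 (send(from=A, to=D, msg='ack')): A:[] B:[] C:[ping,err] D:[hello,ack]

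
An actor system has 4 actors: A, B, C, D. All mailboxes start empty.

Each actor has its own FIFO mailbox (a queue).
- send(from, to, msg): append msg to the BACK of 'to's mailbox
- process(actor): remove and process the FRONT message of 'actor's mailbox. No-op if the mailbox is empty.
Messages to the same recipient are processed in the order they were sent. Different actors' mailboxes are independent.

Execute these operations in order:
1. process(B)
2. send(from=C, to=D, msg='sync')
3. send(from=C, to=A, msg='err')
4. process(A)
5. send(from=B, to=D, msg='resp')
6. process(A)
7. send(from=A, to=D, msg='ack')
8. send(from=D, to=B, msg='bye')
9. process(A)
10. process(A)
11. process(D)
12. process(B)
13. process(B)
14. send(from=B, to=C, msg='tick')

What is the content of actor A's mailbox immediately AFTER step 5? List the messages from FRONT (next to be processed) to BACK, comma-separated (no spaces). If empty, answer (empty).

After 1 (process(B)): A:[] B:[] C:[] D:[]
After 2 (send(from=C, to=D, msg='sync')): A:[] B:[] C:[] D:[sync]
After 3 (send(from=C, to=A, msg='err')): A:[err] B:[] C:[] D:[sync]
After 4 (process(A)): A:[] B:[] C:[] D:[sync]
After 5 (send(from=B, to=D, msg='resp')): A:[] B:[] C:[] D:[sync,resp]

(empty)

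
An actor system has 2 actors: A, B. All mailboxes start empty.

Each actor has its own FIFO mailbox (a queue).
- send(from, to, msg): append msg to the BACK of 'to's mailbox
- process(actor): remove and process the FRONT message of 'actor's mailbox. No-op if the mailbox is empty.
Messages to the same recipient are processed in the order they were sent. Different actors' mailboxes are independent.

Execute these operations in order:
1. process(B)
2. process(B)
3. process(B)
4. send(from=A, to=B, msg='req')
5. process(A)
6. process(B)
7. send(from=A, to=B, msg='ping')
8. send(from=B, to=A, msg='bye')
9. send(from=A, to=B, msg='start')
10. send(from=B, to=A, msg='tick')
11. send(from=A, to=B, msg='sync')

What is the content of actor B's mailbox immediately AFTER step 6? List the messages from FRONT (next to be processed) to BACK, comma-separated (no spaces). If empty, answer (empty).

After 1 (process(B)): A:[] B:[]
After 2 (process(B)): A:[] B:[]
After 3 (process(B)): A:[] B:[]
After 4 (send(from=A, to=B, msg='req')): A:[] B:[req]
After 5 (process(A)): A:[] B:[req]
After 6 (process(B)): A:[] B:[]

(empty)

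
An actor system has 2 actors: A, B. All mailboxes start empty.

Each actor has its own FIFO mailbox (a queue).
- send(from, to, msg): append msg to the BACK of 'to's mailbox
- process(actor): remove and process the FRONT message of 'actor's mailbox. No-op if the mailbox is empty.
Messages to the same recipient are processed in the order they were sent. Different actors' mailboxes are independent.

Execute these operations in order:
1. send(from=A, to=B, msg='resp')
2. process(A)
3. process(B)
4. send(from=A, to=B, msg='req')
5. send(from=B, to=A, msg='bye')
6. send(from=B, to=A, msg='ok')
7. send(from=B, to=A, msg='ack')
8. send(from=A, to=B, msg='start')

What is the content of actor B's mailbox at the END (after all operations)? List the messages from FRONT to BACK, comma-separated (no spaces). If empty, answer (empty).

After 1 (send(from=A, to=B, msg='resp')): A:[] B:[resp]
After 2 (process(A)): A:[] B:[resp]
After 3 (process(B)): A:[] B:[]
After 4 (send(from=A, to=B, msg='req')): A:[] B:[req]
After 5 (send(from=B, to=A, msg='bye')): A:[bye] B:[req]
After 6 (send(from=B, to=A, msg='ok')): A:[bye,ok] B:[req]
After 7 (send(from=B, to=A, msg='ack')): A:[bye,ok,ack] B:[req]
After 8 (send(from=A, to=B, msg='start')): A:[bye,ok,ack] B:[req,start]

Answer: req,start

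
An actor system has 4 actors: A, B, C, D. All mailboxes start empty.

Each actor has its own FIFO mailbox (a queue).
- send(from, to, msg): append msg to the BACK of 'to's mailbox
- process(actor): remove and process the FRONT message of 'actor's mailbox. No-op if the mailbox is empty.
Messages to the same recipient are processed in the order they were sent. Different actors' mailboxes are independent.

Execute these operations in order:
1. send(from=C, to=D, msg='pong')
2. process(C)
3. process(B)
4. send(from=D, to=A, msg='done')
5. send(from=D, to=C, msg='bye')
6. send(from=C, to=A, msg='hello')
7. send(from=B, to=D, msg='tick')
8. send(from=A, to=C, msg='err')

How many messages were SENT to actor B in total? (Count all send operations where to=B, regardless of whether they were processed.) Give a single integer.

After 1 (send(from=C, to=D, msg='pong')): A:[] B:[] C:[] D:[pong]
After 2 (process(C)): A:[] B:[] C:[] D:[pong]
After 3 (process(B)): A:[] B:[] C:[] D:[pong]
After 4 (send(from=D, to=A, msg='done')): A:[done] B:[] C:[] D:[pong]
After 5 (send(from=D, to=C, msg='bye')): A:[done] B:[] C:[bye] D:[pong]
After 6 (send(from=C, to=A, msg='hello')): A:[done,hello] B:[] C:[bye] D:[pong]
After 7 (send(from=B, to=D, msg='tick')): A:[done,hello] B:[] C:[bye] D:[pong,tick]
After 8 (send(from=A, to=C, msg='err')): A:[done,hello] B:[] C:[bye,err] D:[pong,tick]

Answer: 0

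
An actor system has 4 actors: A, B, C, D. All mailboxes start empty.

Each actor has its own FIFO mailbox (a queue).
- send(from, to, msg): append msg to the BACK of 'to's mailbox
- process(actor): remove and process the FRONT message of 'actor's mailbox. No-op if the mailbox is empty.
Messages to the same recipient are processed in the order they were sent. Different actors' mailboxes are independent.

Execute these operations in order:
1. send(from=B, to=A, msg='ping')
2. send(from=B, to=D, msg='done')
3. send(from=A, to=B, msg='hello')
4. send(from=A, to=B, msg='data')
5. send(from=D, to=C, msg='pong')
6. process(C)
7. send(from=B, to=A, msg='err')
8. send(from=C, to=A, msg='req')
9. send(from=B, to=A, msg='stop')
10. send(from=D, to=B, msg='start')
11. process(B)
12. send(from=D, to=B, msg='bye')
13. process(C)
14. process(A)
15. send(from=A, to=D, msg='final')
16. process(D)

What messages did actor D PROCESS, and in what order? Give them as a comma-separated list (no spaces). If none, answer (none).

After 1 (send(from=B, to=A, msg='ping')): A:[ping] B:[] C:[] D:[]
After 2 (send(from=B, to=D, msg='done')): A:[ping] B:[] C:[] D:[done]
After 3 (send(from=A, to=B, msg='hello')): A:[ping] B:[hello] C:[] D:[done]
After 4 (send(from=A, to=B, msg='data')): A:[ping] B:[hello,data] C:[] D:[done]
After 5 (send(from=D, to=C, msg='pong')): A:[ping] B:[hello,data] C:[pong] D:[done]
After 6 (process(C)): A:[ping] B:[hello,data] C:[] D:[done]
After 7 (send(from=B, to=A, msg='err')): A:[ping,err] B:[hello,data] C:[] D:[done]
After 8 (send(from=C, to=A, msg='req')): A:[ping,err,req] B:[hello,data] C:[] D:[done]
After 9 (send(from=B, to=A, msg='stop')): A:[ping,err,req,stop] B:[hello,data] C:[] D:[done]
After 10 (send(from=D, to=B, msg='start')): A:[ping,err,req,stop] B:[hello,data,start] C:[] D:[done]
After 11 (process(B)): A:[ping,err,req,stop] B:[data,start] C:[] D:[done]
After 12 (send(from=D, to=B, msg='bye')): A:[ping,err,req,stop] B:[data,start,bye] C:[] D:[done]
After 13 (process(C)): A:[ping,err,req,stop] B:[data,start,bye] C:[] D:[done]
After 14 (process(A)): A:[err,req,stop] B:[data,start,bye] C:[] D:[done]
After 15 (send(from=A, to=D, msg='final')): A:[err,req,stop] B:[data,start,bye] C:[] D:[done,final]
After 16 (process(D)): A:[err,req,stop] B:[data,start,bye] C:[] D:[final]

Answer: done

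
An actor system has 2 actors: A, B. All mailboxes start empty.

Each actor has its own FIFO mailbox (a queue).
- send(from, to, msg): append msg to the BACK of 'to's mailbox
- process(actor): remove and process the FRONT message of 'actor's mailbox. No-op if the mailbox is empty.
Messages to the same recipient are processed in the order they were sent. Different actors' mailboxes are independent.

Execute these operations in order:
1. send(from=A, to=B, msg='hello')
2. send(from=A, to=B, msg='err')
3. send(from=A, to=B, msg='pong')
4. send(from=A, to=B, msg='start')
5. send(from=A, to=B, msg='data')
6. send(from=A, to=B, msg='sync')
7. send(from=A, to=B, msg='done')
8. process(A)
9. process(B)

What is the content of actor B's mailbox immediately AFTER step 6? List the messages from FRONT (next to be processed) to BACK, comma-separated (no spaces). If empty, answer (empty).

After 1 (send(from=A, to=B, msg='hello')): A:[] B:[hello]
After 2 (send(from=A, to=B, msg='err')): A:[] B:[hello,err]
After 3 (send(from=A, to=B, msg='pong')): A:[] B:[hello,err,pong]
After 4 (send(from=A, to=B, msg='start')): A:[] B:[hello,err,pong,start]
After 5 (send(from=A, to=B, msg='data')): A:[] B:[hello,err,pong,start,data]
After 6 (send(from=A, to=B, msg='sync')): A:[] B:[hello,err,pong,start,data,sync]

hello,err,pong,start,data,sync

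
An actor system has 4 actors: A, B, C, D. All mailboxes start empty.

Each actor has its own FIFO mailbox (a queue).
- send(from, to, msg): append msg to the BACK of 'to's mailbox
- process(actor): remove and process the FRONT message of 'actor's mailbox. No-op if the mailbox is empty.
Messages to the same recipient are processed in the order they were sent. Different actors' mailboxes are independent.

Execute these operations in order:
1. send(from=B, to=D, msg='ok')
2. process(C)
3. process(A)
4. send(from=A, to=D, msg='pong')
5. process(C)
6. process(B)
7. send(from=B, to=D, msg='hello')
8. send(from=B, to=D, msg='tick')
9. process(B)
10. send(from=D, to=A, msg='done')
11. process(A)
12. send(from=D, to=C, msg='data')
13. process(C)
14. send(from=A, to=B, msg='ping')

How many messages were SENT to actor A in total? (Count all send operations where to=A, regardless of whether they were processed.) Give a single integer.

After 1 (send(from=B, to=D, msg='ok')): A:[] B:[] C:[] D:[ok]
After 2 (process(C)): A:[] B:[] C:[] D:[ok]
After 3 (process(A)): A:[] B:[] C:[] D:[ok]
After 4 (send(from=A, to=D, msg='pong')): A:[] B:[] C:[] D:[ok,pong]
After 5 (process(C)): A:[] B:[] C:[] D:[ok,pong]
After 6 (process(B)): A:[] B:[] C:[] D:[ok,pong]
After 7 (send(from=B, to=D, msg='hello')): A:[] B:[] C:[] D:[ok,pong,hello]
After 8 (send(from=B, to=D, msg='tick')): A:[] B:[] C:[] D:[ok,pong,hello,tick]
After 9 (process(B)): A:[] B:[] C:[] D:[ok,pong,hello,tick]
After 10 (send(from=D, to=A, msg='done')): A:[done] B:[] C:[] D:[ok,pong,hello,tick]
After 11 (process(A)): A:[] B:[] C:[] D:[ok,pong,hello,tick]
After 12 (send(from=D, to=C, msg='data')): A:[] B:[] C:[data] D:[ok,pong,hello,tick]
After 13 (process(C)): A:[] B:[] C:[] D:[ok,pong,hello,tick]
After 14 (send(from=A, to=B, msg='ping')): A:[] B:[ping] C:[] D:[ok,pong,hello,tick]

Answer: 1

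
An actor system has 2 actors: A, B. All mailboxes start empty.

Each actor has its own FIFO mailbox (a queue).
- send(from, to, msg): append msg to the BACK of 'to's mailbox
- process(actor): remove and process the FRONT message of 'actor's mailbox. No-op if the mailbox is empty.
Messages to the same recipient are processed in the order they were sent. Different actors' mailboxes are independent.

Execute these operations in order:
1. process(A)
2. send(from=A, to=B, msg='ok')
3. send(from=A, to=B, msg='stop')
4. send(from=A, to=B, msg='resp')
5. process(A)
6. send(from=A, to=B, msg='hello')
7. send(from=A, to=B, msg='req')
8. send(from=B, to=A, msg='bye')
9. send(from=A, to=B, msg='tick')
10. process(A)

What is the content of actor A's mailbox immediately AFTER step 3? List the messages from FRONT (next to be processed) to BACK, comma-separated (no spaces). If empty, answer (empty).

After 1 (process(A)): A:[] B:[]
After 2 (send(from=A, to=B, msg='ok')): A:[] B:[ok]
After 3 (send(from=A, to=B, msg='stop')): A:[] B:[ok,stop]

(empty)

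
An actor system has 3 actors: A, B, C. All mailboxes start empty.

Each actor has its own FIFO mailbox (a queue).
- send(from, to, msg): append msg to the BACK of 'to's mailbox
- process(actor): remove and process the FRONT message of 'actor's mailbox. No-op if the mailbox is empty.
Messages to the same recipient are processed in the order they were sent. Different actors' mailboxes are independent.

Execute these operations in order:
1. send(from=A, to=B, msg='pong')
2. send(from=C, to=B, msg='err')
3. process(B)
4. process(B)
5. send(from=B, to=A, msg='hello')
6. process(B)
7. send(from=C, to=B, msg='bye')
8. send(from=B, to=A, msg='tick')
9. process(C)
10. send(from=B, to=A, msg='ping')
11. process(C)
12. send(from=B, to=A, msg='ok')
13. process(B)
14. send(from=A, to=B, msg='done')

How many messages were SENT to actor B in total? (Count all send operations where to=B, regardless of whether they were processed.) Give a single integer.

After 1 (send(from=A, to=B, msg='pong')): A:[] B:[pong] C:[]
After 2 (send(from=C, to=B, msg='err')): A:[] B:[pong,err] C:[]
After 3 (process(B)): A:[] B:[err] C:[]
After 4 (process(B)): A:[] B:[] C:[]
After 5 (send(from=B, to=A, msg='hello')): A:[hello] B:[] C:[]
After 6 (process(B)): A:[hello] B:[] C:[]
After 7 (send(from=C, to=B, msg='bye')): A:[hello] B:[bye] C:[]
After 8 (send(from=B, to=A, msg='tick')): A:[hello,tick] B:[bye] C:[]
After 9 (process(C)): A:[hello,tick] B:[bye] C:[]
After 10 (send(from=B, to=A, msg='ping')): A:[hello,tick,ping] B:[bye] C:[]
After 11 (process(C)): A:[hello,tick,ping] B:[bye] C:[]
After 12 (send(from=B, to=A, msg='ok')): A:[hello,tick,ping,ok] B:[bye] C:[]
After 13 (process(B)): A:[hello,tick,ping,ok] B:[] C:[]
After 14 (send(from=A, to=B, msg='done')): A:[hello,tick,ping,ok] B:[done] C:[]

Answer: 4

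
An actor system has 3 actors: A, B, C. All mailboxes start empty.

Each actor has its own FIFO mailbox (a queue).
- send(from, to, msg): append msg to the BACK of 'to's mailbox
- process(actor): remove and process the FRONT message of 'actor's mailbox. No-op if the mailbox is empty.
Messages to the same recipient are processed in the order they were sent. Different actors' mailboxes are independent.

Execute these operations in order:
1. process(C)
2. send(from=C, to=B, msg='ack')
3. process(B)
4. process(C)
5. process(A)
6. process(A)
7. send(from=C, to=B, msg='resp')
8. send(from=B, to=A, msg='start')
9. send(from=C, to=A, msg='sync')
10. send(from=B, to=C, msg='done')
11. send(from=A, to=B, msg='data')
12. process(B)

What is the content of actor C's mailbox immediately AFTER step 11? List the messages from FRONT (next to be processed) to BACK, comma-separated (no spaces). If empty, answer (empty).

After 1 (process(C)): A:[] B:[] C:[]
After 2 (send(from=C, to=B, msg='ack')): A:[] B:[ack] C:[]
After 3 (process(B)): A:[] B:[] C:[]
After 4 (process(C)): A:[] B:[] C:[]
After 5 (process(A)): A:[] B:[] C:[]
After 6 (process(A)): A:[] B:[] C:[]
After 7 (send(from=C, to=B, msg='resp')): A:[] B:[resp] C:[]
After 8 (send(from=B, to=A, msg='start')): A:[start] B:[resp] C:[]
After 9 (send(from=C, to=A, msg='sync')): A:[start,sync] B:[resp] C:[]
After 10 (send(from=B, to=C, msg='done')): A:[start,sync] B:[resp] C:[done]
After 11 (send(from=A, to=B, msg='data')): A:[start,sync] B:[resp,data] C:[done]

done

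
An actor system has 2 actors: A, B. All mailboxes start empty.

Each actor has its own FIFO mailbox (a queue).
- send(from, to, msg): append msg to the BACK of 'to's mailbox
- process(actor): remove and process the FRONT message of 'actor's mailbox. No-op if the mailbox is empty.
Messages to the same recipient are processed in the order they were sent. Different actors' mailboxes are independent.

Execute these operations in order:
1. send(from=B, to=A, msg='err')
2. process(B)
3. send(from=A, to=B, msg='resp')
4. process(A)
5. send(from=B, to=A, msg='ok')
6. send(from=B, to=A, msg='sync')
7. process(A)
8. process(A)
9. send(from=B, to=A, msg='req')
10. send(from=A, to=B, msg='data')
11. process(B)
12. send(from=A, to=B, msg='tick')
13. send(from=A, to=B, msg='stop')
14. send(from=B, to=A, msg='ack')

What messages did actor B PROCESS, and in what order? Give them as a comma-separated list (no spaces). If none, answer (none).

Answer: resp

Derivation:
After 1 (send(from=B, to=A, msg='err')): A:[err] B:[]
After 2 (process(B)): A:[err] B:[]
After 3 (send(from=A, to=B, msg='resp')): A:[err] B:[resp]
After 4 (process(A)): A:[] B:[resp]
After 5 (send(from=B, to=A, msg='ok')): A:[ok] B:[resp]
After 6 (send(from=B, to=A, msg='sync')): A:[ok,sync] B:[resp]
After 7 (process(A)): A:[sync] B:[resp]
After 8 (process(A)): A:[] B:[resp]
After 9 (send(from=B, to=A, msg='req')): A:[req] B:[resp]
After 10 (send(from=A, to=B, msg='data')): A:[req] B:[resp,data]
After 11 (process(B)): A:[req] B:[data]
After 12 (send(from=A, to=B, msg='tick')): A:[req] B:[data,tick]
After 13 (send(from=A, to=B, msg='stop')): A:[req] B:[data,tick,stop]
After 14 (send(from=B, to=A, msg='ack')): A:[req,ack] B:[data,tick,stop]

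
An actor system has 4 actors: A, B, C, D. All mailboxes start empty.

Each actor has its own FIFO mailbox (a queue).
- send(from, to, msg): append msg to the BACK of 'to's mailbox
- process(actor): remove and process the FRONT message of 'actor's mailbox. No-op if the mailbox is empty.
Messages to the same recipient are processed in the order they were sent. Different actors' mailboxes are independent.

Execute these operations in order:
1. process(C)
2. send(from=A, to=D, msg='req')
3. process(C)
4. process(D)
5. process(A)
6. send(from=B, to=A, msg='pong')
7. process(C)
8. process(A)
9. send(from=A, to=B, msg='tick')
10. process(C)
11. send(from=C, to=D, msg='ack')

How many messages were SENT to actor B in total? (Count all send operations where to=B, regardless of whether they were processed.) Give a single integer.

After 1 (process(C)): A:[] B:[] C:[] D:[]
After 2 (send(from=A, to=D, msg='req')): A:[] B:[] C:[] D:[req]
After 3 (process(C)): A:[] B:[] C:[] D:[req]
After 4 (process(D)): A:[] B:[] C:[] D:[]
After 5 (process(A)): A:[] B:[] C:[] D:[]
After 6 (send(from=B, to=A, msg='pong')): A:[pong] B:[] C:[] D:[]
After 7 (process(C)): A:[pong] B:[] C:[] D:[]
After 8 (process(A)): A:[] B:[] C:[] D:[]
After 9 (send(from=A, to=B, msg='tick')): A:[] B:[tick] C:[] D:[]
After 10 (process(C)): A:[] B:[tick] C:[] D:[]
After 11 (send(from=C, to=D, msg='ack')): A:[] B:[tick] C:[] D:[ack]

Answer: 1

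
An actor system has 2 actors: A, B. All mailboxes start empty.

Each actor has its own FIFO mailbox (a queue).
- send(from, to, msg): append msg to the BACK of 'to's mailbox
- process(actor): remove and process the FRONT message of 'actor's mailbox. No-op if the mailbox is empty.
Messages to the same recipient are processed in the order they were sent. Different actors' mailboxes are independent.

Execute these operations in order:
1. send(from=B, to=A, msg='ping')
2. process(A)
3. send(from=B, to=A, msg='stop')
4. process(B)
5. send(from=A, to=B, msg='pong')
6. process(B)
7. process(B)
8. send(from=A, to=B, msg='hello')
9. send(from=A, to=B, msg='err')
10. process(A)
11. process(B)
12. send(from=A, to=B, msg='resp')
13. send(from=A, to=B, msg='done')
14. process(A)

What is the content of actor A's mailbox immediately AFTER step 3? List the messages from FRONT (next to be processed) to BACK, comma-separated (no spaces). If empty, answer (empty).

After 1 (send(from=B, to=A, msg='ping')): A:[ping] B:[]
After 2 (process(A)): A:[] B:[]
After 3 (send(from=B, to=A, msg='stop')): A:[stop] B:[]

stop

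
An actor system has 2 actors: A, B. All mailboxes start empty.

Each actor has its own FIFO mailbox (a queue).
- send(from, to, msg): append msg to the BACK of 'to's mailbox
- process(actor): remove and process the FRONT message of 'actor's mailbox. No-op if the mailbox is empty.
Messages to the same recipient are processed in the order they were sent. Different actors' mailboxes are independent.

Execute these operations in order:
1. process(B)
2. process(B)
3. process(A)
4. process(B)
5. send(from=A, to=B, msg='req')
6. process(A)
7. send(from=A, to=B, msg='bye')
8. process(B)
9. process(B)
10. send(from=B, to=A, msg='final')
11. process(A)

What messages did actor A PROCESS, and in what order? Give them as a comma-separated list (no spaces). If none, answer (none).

After 1 (process(B)): A:[] B:[]
After 2 (process(B)): A:[] B:[]
After 3 (process(A)): A:[] B:[]
After 4 (process(B)): A:[] B:[]
After 5 (send(from=A, to=B, msg='req')): A:[] B:[req]
After 6 (process(A)): A:[] B:[req]
After 7 (send(from=A, to=B, msg='bye')): A:[] B:[req,bye]
After 8 (process(B)): A:[] B:[bye]
After 9 (process(B)): A:[] B:[]
After 10 (send(from=B, to=A, msg='final')): A:[final] B:[]
After 11 (process(A)): A:[] B:[]

Answer: final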